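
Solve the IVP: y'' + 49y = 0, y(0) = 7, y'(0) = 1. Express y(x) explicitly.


Characteristic roots of r² + 49 = 0 are ±7i, so y = C₁cos(7x) + C₂sin(7x).
Apply y(0) = 7: C₁ = 7. Differentiate and apply y'(0) = 1: 7·C₂ = 1, so C₂ = 1/7.
Particular solution: y = 7cos(7x) + (1/7)sin(7x).


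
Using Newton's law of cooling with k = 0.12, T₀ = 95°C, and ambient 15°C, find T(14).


Newton's law: dT/dt = -k(T - T_a) has solution T(t) = T_a + (T₀ - T_a)e^(-kt).
Plug in T_a = 15, T₀ = 95, k = 0.12, t = 14: T(14) = 15 + (80)e^(-1.68) ≈ 29.9°C.


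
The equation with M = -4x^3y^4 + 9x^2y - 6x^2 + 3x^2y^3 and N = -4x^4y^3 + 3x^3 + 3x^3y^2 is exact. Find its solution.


Check exactness: ∂M/∂y = -16x^3y^3 + 9x^2 + 9x^2y^2 and ∂N/∂x = -16x^3y^3 + 9x^2 + 9x^2y^2; equal, so the equation is exact.
Integrate M with respect to x (treating y as constant): ∫M dx = -x^4y^4 + 3x^3y - 2x^3 + x^3y^3 + h(y).
Differentiate w.r.t. y and set equal to N: all terms match, so h'(y) = 0 and h is a constant absorbed into C.
General solution: -x^4y^4 + 3x^3y - 2x^3 + x^3y^3 = C.


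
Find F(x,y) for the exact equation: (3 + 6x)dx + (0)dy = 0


Check exactness: ∂M/∂y = 0 and ∂N/∂x = 0; equal, so the equation is exact.
Integrate M with respect to x (treating y as constant): ∫M dx = 3x + 3x^2 + h(y).
Differentiate w.r.t. y and set equal to N: all terms match, so h'(y) = 0 and h is a constant absorbed into C.
General solution: 3x + 3x^2 = C.


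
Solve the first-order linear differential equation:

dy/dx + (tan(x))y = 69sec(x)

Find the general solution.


P(x) = tan(x) ⇒ μ = e^(∫tan(x)dx) = sec(x).
(sec(x) y)' = 69sec²(x) ⇒ sec(x) y = 69tan(x) + C.
Multiply by cos(x): y = 69sin(x) + C·cos(x).


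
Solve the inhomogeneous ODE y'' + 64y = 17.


Homogeneous part: r² + 64 = 0 ⇒ r = ±8i, so y_h = C₁cos(8x) + C₂sin(8x).
Try constant y_p = A; plug in: 64A = 17 ⇒ A = 17/64.
General solution: y = C₁cos(8x) + C₂sin(8x) + 17/64.


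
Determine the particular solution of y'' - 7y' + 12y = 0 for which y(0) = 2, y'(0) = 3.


Characteristic roots of r² - 7r + 12 = 0 are 3, 4.
General solution y = c₁ e^(3x) + c₂ e^(4x).
Apply y(0) = 2: c₁ + c₂ = 2. Apply y'(0) = 3: 3 c₁ + 4 c₂ = 3.
Solve: c₁ = 5, c₂ = -3.
Particular solution: y = 5e^(3x) - 3e^(4x).


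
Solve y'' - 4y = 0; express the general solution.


Characteristic equation: r² - 4 = 0.
Factor: (r + 2)(r - 2) = 0 ⇒ r = -2, 2 (distinct real).
General solution: y = C₁e^(-2x) + C₂e^(2x).


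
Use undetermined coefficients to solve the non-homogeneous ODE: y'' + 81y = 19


Homogeneous part: r² + 81 = 0 ⇒ r = ±9i, so y_h = C₁cos(9x) + C₂sin(9x).
Try constant y_p = A; plug in: 81A = 19 ⇒ A = 19/81.
General solution: y = C₁cos(9x) + C₂sin(9x) + 19/81.


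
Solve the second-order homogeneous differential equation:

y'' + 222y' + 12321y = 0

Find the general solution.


Characteristic equation: r² + 222r + 12321 = 0, i.e. (r + 111)² = 0.
Repeated root r = -111; include an x factor for the second linearly independent solution.
General solution: y = (C₁ + C₂x)e^(-111x).


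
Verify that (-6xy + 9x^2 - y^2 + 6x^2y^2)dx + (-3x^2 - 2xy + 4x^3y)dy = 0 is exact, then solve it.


Check exactness: ∂M/∂y = -6x - 2y + 12x^2y and ∂N/∂x = -6x - 2y + 12x^2y; equal, so the equation is exact.
Integrate M with respect to x (treating y as constant): ∫M dx = -3x^2y + 3x^3 - xy^2 + 2x^3y^2 + h(y).
Differentiate w.r.t. y and set equal to N: all terms match, so h'(y) = 0 and h is a constant absorbed into C.
General solution: -3x^2y + 3x^3 - xy^2 + 2x^3y^2 = C.


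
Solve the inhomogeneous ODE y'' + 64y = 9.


Homogeneous part: r² + 64 = 0 ⇒ r = ±8i, so y_h = C₁cos(8x) + C₂sin(8x).
Try constant y_p = A; plug in: 64A = 9 ⇒ A = 9/64.
General solution: y = C₁cos(8x) + C₂sin(8x) + 9/64.


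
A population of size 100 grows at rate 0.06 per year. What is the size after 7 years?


The ODE dP/dt = 0.06P has solution P(t) = P(0)e^(0.06t).
Substitute P(0) = 100 and t = 7: P(7) = 100 e^(0.42) ≈ 152.


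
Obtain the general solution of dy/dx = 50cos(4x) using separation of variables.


g(y) = 1, so integrate directly: y = ∫ 50cos(4x) dx = (25/2)sin(4x) + C.


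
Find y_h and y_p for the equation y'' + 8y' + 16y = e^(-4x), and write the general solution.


Characteristic polynomial (r + 4)² = 0; repeated root r = -4.
y_h = (C₁ + C₂x)e^(-4x). Forcing matches the repeated root (resonance), so try y_p = Ax² e^(-4x).
Substitute and solve for A: 2A = 1, so A = 1/2.
General solution: y = (C₁ + C₂x + (1/2)x²)e^(-4x).


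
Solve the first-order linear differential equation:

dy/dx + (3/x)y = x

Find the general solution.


P(x) = 3/x ⇒ μ = x^3.
(x^3 y)' = x^4 ⇒ x^3 y = x^5/(5) + C.
Solve for y: y = (1/5)x^2 + C/x^3.


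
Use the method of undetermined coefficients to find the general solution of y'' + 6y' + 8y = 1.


Characteristic roots of r² + 6r + 8 = 0 are -4, -2.
y_h = C₁e^(-4x) + C₂e^(-2x).
Constant forcing; try y_p = A. Then 8A = 1 ⇒ A = 1/8.
General solution: y = C₁e^(-4x) + C₂e^(-2x) + 1/8.


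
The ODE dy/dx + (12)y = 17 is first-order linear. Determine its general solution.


P(x) = 12, Q(x) = 17; integrating factor μ = e^(12x).
(μ y)' = 17e^(12x) ⇒ μ y = (17/12)e^(12x) + C.
Divide by μ: y = 17/12 + Ce^(-12x).


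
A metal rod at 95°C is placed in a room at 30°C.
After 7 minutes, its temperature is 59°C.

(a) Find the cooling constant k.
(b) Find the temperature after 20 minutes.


Newton's law: T(t) = T_a + (T₀ - T_a)e^(-kt).
(a) Use T(7) = 59: (59 - 30)/(95 - 30) = e^(-k·7), so k = -ln(0.446)/7 ≈ 0.1153.
(b) Apply k to t = 20: T(20) = 30 + (65)e^(-2.306) ≈ 36.5°C.


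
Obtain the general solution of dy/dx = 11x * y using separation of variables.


Separate variables: dy/y = 11x dx.
Integrate: ln|y| = (11/2)x^2 + C₀.
Exponentiate: y = Ce^((11/2)x^2).


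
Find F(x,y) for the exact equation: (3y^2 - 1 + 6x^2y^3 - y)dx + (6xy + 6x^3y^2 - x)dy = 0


Check exactness: ∂M/∂y = 6y + 18x^2y^2 - 1 and ∂N/∂x = 6y + 18x^2y^2 - 1; equal, so the equation is exact.
Integrate M with respect to x (treating y as constant): ∫M dx = 3xy^2 - x + 2x^3y^3 - xy + h(y).
Differentiate w.r.t. y and set equal to N: all terms match, so h'(y) = 0 and h is a constant absorbed into C.
General solution: 3xy^2 - x + 2x^3y^3 - xy = C.


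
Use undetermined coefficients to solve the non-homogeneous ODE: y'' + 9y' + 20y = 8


Characteristic roots of r² + 9r + 20 = 0 are -5, -4.
y_h = C₁e^(-5x) + C₂e^(-4x).
Constant forcing; try y_p = A. Then 20A = 8 ⇒ A = 2/5.
General solution: y = C₁e^(-5x) + C₂e^(-4x) + 2/5.


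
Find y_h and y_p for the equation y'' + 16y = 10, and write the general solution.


Homogeneous part: r² + 16 = 0 ⇒ r = ±4i, so y_h = C₁cos(4x) + C₂sin(4x).
Try constant y_p = A; plug in: 16A = 10 ⇒ A = 5/8.
General solution: y = C₁cos(4x) + C₂sin(4x) + 5/8.


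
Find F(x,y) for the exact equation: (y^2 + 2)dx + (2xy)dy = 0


Check exactness: ∂M/∂y = 2y and ∂N/∂x = 2y; equal, so the equation is exact.
Integrate M with respect to x (treating y as constant): ∫M dx = xy^2 + 2x + h(y).
Differentiate w.r.t. y and set equal to N: all terms match, so h'(y) = 0 and h is a constant absorbed into C.
General solution: xy^2 + 2x = C.


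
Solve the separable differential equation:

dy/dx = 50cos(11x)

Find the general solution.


g(y) = 1, so integrate directly: y = ∫ 50cos(11x) dx = (50/11)sin(11x) + C.


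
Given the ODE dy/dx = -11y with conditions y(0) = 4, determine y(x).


General solution of y' = -11y is y = Ce^(-11x).
Apply y(0) = 4: C = 4.
Particular solution: y = 4e^(-11x).


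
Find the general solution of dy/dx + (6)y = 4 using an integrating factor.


P(x) = 6, Q(x) = 4; integrating factor μ = e^(6x).
(μ y)' = 4e^(6x) ⇒ μ y = (2/3)e^(6x) + C.
Divide by μ: y = 2/3 + Ce^(-6x).


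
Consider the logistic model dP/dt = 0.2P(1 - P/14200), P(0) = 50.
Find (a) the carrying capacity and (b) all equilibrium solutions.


Logistic ODE dP/dt = 0.2P(1 - P/14200) has equilibria where dP/dt = 0, i.e. P = 0 or P = 14200.
The coefficient (1 - P/K) = 0 when P = K, identifying K = 14200 as the carrying capacity.
(a) K = 14200; (b) equilibria P = 0 and P = 14200.


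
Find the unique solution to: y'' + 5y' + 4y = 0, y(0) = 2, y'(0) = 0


Characteristic roots of r² + 5r + 4 = 0 are -4, -1.
General solution y = c₁ e^(-4x) + c₂ e^(-x).
Apply y(0) = 2: c₁ + c₂ = 2. Apply y'(0) = 0: -4 c₁ - 1 c₂ = 0.
Solve: c₁ = -2/3, c₂ = 8/3.
Particular solution: y = -(2/3)e^(-4x) + (8/3)e^(-x).


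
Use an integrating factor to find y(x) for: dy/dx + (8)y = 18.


P(x) = 8, Q(x) = 18; integrating factor μ = e^(8x).
(μ y)' = 18e^(8x) ⇒ μ y = (9/4)e^(8x) + C.
Divide by μ: y = 9/4 + Ce^(-8x).


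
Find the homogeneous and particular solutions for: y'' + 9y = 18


Homogeneous part: r² + 9 = 0 ⇒ r = ±3i, so y_h = C₁cos(3x) + C₂sin(3x).
Try constant y_p = A; plug in: 9A = 18 ⇒ A = 2.
General solution: y = C₁cos(3x) + C₂sin(3x) + 2.


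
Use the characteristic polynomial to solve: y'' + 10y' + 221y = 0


Characteristic equation: r² + 10r + 221 = 0.
Discriminant is negative; roots r = -5 ± 14i (complex conjugate pair).
General solution uses e^(α x)(C₁ cos(β x) + C₂ sin(β x)): y = e^(-5x)(C₁cos(14x) + C₂sin(14x)).


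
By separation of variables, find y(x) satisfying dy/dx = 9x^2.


Integrate both sides with respect to x: y = ∫ 9x^2 dx = 3x^3 + C.


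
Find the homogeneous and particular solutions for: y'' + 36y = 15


Homogeneous part: r² + 36 = 0 ⇒ r = ±6i, so y_h = C₁cos(6x) + C₂sin(6x).
Try constant y_p = A; plug in: 36A = 15 ⇒ A = 5/12.
General solution: y = C₁cos(6x) + C₂sin(6x) + 5/12.


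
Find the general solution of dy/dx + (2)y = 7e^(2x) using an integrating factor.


P(x) = 2 ⇒ μ = e^(2x).
(μ y)' = 7e^(4x) ⇒ μ y = (7/4)e^(4x) + C.
Divide by μ: y = (7/4)e^(2x) + Ce^(-2x).


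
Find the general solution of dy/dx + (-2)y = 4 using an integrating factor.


P(x) = -2 ⇒ μ = e^(-2x).
(μ y)' = 4e^(-2x) ⇒ μ y = -2e^(-2x) + C.
Divide by μ: y = -2 + Ce^(2x).


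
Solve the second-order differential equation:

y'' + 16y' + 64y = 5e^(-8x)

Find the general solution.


Characteristic polynomial (r + 8)² = 0; repeated root r = -8.
y_h = (C₁ + C₂x)e^(-8x). Forcing matches the repeated root (resonance), so try y_p = Ax² e^(-8x).
Substitute and solve for A: 2A = 5, so A = 5/2.
General solution: y = (C₁ + C₂x + (5/2)x²)e^(-8x).


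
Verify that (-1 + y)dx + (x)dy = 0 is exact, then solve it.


Check exactness: ∂M/∂y = 1 and ∂N/∂x = 1; equal, so the equation is exact.
Integrate M with respect to x (treating y as constant): ∫M dx = -x + xy + h(y).
Differentiate w.r.t. y and set equal to N: all terms match, so h'(y) = 0 and h is a constant absorbed into C.
General solution: -x + xy = C.


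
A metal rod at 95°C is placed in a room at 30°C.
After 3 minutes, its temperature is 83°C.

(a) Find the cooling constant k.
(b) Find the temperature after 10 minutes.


Newton's law: T(t) = T_a + (T₀ - T_a)e^(-kt).
(a) Use T(3) = 83: (83 - 30)/(95 - 30) = e^(-k·3), so k = -ln(0.815)/3 ≈ 0.0680.
(b) Apply k to t = 10: T(10) = 30 + (65)e^(-0.680) ≈ 62.9°C.


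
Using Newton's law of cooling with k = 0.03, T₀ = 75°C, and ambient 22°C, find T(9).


Newton's law: dT/dt = -k(T - T_a) has solution T(t) = T_a + (T₀ - T_a)e^(-kt).
Plug in T_a = 22, T₀ = 75, k = 0.03, t = 9: T(9) = 22 + (53)e^(-0.27) ≈ 62.5°C.


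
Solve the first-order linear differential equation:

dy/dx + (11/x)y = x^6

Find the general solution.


P(x) = 11/x ⇒ μ = x^11.
(x^11 y)' = x^17 ⇒ x^11 y = x^18/(18) + C.
Solve for y: y = (1/18)x^7 + C/x^11.


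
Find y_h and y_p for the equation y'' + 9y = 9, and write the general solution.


Homogeneous part: r² + 9 = 0 ⇒ r = ±3i, so y_h = C₁cos(3x) + C₂sin(3x).
Try constant y_p = A; plug in: 9A = 9 ⇒ A = 1.
General solution: y = C₁cos(3x) + C₂sin(3x) + 1.


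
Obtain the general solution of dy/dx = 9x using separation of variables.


Integrate both sides with respect to x: y = ∫ 9x dx = (9/2)x^2 + C.


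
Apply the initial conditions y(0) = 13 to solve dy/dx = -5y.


General solution of y' = -5y is y = Ce^(-5x).
Apply y(0) = 13: C = 13.
Particular solution: y = 13e^(-5x).


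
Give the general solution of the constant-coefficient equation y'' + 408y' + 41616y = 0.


Characteristic equation: r² + 408r + 41616 = 0, i.e. (r + 204)² = 0.
Repeated root r = -204; include an x factor for the second linearly independent solution.
General solution: y = (C₁ + C₂x)e^(-204x).


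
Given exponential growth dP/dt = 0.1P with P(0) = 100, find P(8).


The ODE dP/dt = 0.1P has solution P(t) = P(0)e^(0.1t).
Substitute P(0) = 100 and t = 8: P(8) = 100 e^(0.80) ≈ 223.


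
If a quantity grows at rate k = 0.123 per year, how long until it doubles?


Exponential growth: P(t) = P₀ e^(0.123t). Set P(t)/P₀ = 2: e^(0.123t) = 2.
Solve: t = ln(2)/0.123 ≈ 5.64 years.


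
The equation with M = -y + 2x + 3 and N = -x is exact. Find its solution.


Check exactness: ∂M/∂y = -1 and ∂N/∂x = -1; equal, so the equation is exact.
Integrate M with respect to x (treating y as constant): ∫M dx = -xy + x^2 + 3x + h(y).
Differentiate w.r.t. y and set equal to N: all terms match, so h'(y) = 0 and h is a constant absorbed into C.
General solution: -xy + x^2 + 3x = C.


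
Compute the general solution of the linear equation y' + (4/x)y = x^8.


P(x) = 4/x ⇒ μ = x^4.
(x^4 y)' = x^12 ⇒ x^4 y = x^13/(13) + C.
Solve for y: y = (1/13)x^9 + C/x^4.


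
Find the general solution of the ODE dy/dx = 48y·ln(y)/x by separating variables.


Separate: dy/[y ln(y)] = 48 dx/x.
Substitute u = ln(y): du/u = 48 dx/x.
Integrate: ln|ln(y)| = 48ln|x| + C₀, hence ln(y) = C·x^48.


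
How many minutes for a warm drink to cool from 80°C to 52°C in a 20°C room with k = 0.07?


From T(t) = T_a + (T₀ - T_a)e^(-kt), set T(t) = 52:
(52 - 20) / (80 - 20) = e^(-0.07t), so t = -ln(0.533)/0.07 ≈ 9.0 minutes.


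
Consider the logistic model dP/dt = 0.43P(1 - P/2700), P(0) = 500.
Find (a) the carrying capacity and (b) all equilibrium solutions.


Logistic ODE dP/dt = 0.43P(1 - P/2700) has equilibria where dP/dt = 0, i.e. P = 0 or P = 2700.
The coefficient (1 - P/K) = 0 when P = K, identifying K = 2700 as the carrying capacity.
(a) K = 2700; (b) equilibria P = 0 and P = 2700.


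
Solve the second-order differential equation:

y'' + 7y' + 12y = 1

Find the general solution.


Characteristic roots of r² + 7r + 12 = 0 are -4, -3.
y_h = C₁e^(-4x) + C₂e^(-3x).
Constant forcing; try y_p = A. Then 12A = 1 ⇒ A = 1/12.
General solution: y = C₁e^(-4x) + C₂e^(-3x) + 1/12.


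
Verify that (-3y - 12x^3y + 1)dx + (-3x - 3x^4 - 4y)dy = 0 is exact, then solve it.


Check exactness: ∂M/∂y = -3 - 12x^3 and ∂N/∂x = -3 - 12x^3; equal, so the equation is exact.
Integrate M with respect to x (treating y as constant): ∫M dx = -3xy - 3x^4y + x + h(y).
Differentiate w.r.t. y and set equal to N: the x-dependent terms already match, leaving h'(y) = -4y. Integrate: h(y) = -2y^2.
So F(x,y) = -3xy - 3x^4y - 2y^2 + x.
General solution: -3xy - 3x^4y - 2y^2 + x = C.


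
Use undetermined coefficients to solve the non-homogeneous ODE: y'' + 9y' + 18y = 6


Characteristic roots of r² + 9r + 18 = 0 are -6, -3.
y_h = C₁e^(-6x) + C₂e^(-3x).
Constant forcing; try y_p = A. Then 18A = 6 ⇒ A = 1/3.
General solution: y = C₁e^(-6x) + C₂e^(-3x) + 1/3.


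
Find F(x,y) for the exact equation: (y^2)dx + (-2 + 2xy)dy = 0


Check exactness: ∂M/∂y = 2y and ∂N/∂x = 2y; equal, so the equation is exact.
Integrate M with respect to x (treating y as constant): ∫M dx = xy^2 + h(y).
Differentiate w.r.t. y and set equal to N: the x-dependent terms already match, leaving h'(y) = -2. Integrate: h(y) = -2y.
So F(x,y) = -2y + xy^2.
General solution: -2y + xy^2 = C.


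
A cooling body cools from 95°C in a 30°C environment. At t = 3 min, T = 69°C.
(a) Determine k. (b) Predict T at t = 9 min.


Newton's law: T(t) = T_a + (T₀ - T_a)e^(-kt).
(a) Use T(3) = 69: (69 - 30)/(95 - 30) = e^(-k·3), so k = -ln(0.600)/3 ≈ 0.1703.
(b) Apply k to t = 9: T(9) = 30 + (65)e^(-1.532) ≈ 44.0°C.


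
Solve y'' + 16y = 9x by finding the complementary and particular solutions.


Homogeneous: r² + 16 = 0 ⇒ r = ±4i, y_h = C₁cos(4x) + C₂sin(4x).
Polynomial forcing; try y_p = Ax + B. Then y_p'' + 16 y_p = 16(Ax + B) = 9x, so B = 0 and A = 9/16.
General solution: y = C₁cos(4x) + C₂sin(4x) + (9/16)x.


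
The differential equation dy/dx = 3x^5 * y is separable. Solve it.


Separate variables: dy/y = 3x^5 dx.
Integrate: ln|y| = (1/2)x^6 + C₀.
Exponentiate: y = Ce^((1/2)x^6).


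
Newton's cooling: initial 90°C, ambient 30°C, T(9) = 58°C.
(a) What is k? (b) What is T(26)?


Newton's law: T(t) = T_a + (T₀ - T_a)e^(-kt).
(a) Use T(9) = 58: (58 - 30)/(90 - 30) = e^(-k·9), so k = -ln(0.467)/9 ≈ 0.0847.
(b) Apply k to t = 26: T(26) = 30 + (60)e^(-2.202) ≈ 36.6°C.


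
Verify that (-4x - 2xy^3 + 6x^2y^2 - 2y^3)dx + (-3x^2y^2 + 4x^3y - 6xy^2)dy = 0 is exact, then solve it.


Check exactness: ∂M/∂y = -6xy^2 + 12x^2y - 6y^2 and ∂N/∂x = -6xy^2 + 12x^2y - 6y^2; equal, so the equation is exact.
Integrate M with respect to x (treating y as constant): ∫M dx = -2x^2 - x^2y^3 + 2x^3y^2 - 2xy^3 + h(y).
Differentiate w.r.t. y and set equal to N: all terms match, so h'(y) = 0 and h is a constant absorbed into C.
General solution: -2x^2 - x^2y^3 + 2x^3y^2 - 2xy^3 = C.


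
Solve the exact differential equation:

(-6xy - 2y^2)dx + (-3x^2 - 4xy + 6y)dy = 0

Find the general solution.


Check exactness: ∂M/∂y = -6x - 4y and ∂N/∂x = -6x - 4y; equal, so the equation is exact.
Integrate M with respect to x (treating y as constant): ∫M dx = -3x^2y - 2xy^2 + h(y).
Differentiate w.r.t. y and set equal to N: the x-dependent terms already match, leaving h'(y) = 6y. Integrate: h(y) = 3y^2.
So F(x,y) = -3x^2y - 2xy^2 + 3y^2.
General solution: -3x^2y - 2xy^2 + 3y^2 = C.


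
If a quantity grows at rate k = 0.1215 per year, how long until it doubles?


Exponential growth: P(t) = P₀ e^(0.1215t). Set P(t)/P₀ = 2: e^(0.1215t) = 2.
Solve: t = ln(2)/0.1215 ≈ 5.70 years.


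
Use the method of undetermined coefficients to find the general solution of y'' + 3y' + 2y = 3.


Characteristic roots of r² + 3r + 2 = 0 are -1, -2.
y_h = C₁e^(-x) + C₂e^(-2x).
Forcing exponent 0 is not a characteristic root; try y_p = A.
Substitute: A·(0 + (3)·0 + (2)) = A·2 = 3, so A = 3/2.
General solution: y = C₁e^(-x) + C₂e^(-2x) + 3/2.


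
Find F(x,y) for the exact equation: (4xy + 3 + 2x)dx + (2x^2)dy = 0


Check exactness: ∂M/∂y = 4x and ∂N/∂x = 4x; equal, so the equation is exact.
Integrate M with respect to x (treating y as constant): ∫M dx = 2x^2y + 3x + x^2 + h(y).
Differentiate w.r.t. y and set equal to N: all terms match, so h'(y) = 0 and h is a constant absorbed into C.
General solution: 2x^2y + 3x + x^2 = C.


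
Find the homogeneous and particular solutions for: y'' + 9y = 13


Homogeneous part: r² + 9 = 0 ⇒ r = ±3i, so y_h = C₁cos(3x) + C₂sin(3x).
Try constant y_p = A; plug in: 9A = 13 ⇒ A = 13/9.
General solution: y = C₁cos(3x) + C₂sin(3x) + 13/9.


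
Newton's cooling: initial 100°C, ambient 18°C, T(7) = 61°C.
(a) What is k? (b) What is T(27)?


Newton's law: T(t) = T_a + (T₀ - T_a)e^(-kt).
(a) Use T(7) = 61: (61 - 18)/(100 - 18) = e^(-k·7), so k = -ln(0.524)/7 ≈ 0.0922.
(b) Apply k to t = 27: T(27) = 18 + (82)e^(-2.490) ≈ 24.8°C.


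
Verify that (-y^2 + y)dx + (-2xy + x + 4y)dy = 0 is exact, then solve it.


Check exactness: ∂M/∂y = -2y + 1 and ∂N/∂x = -2y + 1; equal, so the equation is exact.
Integrate M with respect to x (treating y as constant): ∫M dx = -xy^2 + xy + h(y).
Differentiate w.r.t. y and set equal to N: the x-dependent terms already match, leaving h'(y) = 4y. Integrate: h(y) = 2y^2.
So F(x,y) = -xy^2 + xy + 2y^2.
General solution: -xy^2 + xy + 2y^2 = C.


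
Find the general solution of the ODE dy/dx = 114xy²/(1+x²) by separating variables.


Separate: dy/y² = 114x/(1+x²) dx.
Integrate LHS: ∫ dy/y² = -1/y.
Integrate RHS via u = 1+x²: 57ln(1+x²) + C.
Result: -1/y = 57ln(1+x²) + C.


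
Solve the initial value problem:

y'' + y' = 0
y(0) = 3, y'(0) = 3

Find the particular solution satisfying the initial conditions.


Characteristic roots of r² + r = 0 are -1, 0.
General solution y = c₁ e^(-x) + c₂.
Apply y(0) = 3: c₁ + c₂ = 3. Apply y'(0) = 3: -1 c₁ + 0 c₂ = 3.
Solve: c₁ = -3, c₂ = 6.
Particular solution: y = -3e^(-x) + 6.


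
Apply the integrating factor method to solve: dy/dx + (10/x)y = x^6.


P(x) = 10/x ⇒ μ = x^10.
(x^10 y)' = x^16 ⇒ x^10 y = x^17/(17) + C.
Solve for y: y = (1/17)x^7 + C/x^10.


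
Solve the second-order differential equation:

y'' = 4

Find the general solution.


Characteristic polynomial (r - 0)² = 0; repeated root r = 0.
y_h = (C₁ + C₂x). Forcing matches the repeated root (resonance), so try y_p = Ax².
Substitute and solve for A: 2A = 4, so A = 2.
General solution: y = C₁ + C₂x + 2x².


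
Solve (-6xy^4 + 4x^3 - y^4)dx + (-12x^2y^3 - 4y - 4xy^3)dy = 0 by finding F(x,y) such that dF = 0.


Check exactness: ∂M/∂y = -24xy^3 - 4y^3 and ∂N/∂x = -24xy^3 - 4y^3; equal, so the equation is exact.
Integrate M with respect to x (treating y as constant): ∫M dx = -3x^2y^4 + x^4 - xy^4 + h(y).
Differentiate w.r.t. y and set equal to N: the x-dependent terms already match, leaving h'(y) = -4y. Integrate: h(y) = -2y^2.
So F(x,y) = -3x^2y^4 + x^4 - 2y^2 - xy^4.
General solution: -3x^2y^4 + x^4 - 2y^2 - xy^4 = C.


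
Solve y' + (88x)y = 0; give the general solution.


P(x) = 88x ⇒ μ = e^(44x²).
Q(x) = 0 so μ y is constant: y = Ce^(-44x²).


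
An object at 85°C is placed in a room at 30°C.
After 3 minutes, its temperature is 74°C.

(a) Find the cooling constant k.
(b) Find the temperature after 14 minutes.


Newton's law: T(t) = T_a + (T₀ - T_a)e^(-kt).
(a) Use T(3) = 74: (74 - 30)/(85 - 30) = e^(-k·3), so k = -ln(0.800)/3 ≈ 0.0744.
(b) Apply k to t = 14: T(14) = 30 + (55)e^(-1.041) ≈ 49.4°C.


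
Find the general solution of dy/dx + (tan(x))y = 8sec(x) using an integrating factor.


P(x) = tan(x) ⇒ μ = e^(∫tan(x)dx) = sec(x).
(sec(x) y)' = 8sec²(x) ⇒ sec(x) y = 8tan(x) + C.
Multiply by cos(x): y = 8sin(x) + C·cos(x).


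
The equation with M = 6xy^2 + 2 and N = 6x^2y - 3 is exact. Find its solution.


Check exactness: ∂M/∂y = 12xy and ∂N/∂x = 12xy; equal, so the equation is exact.
Integrate M with respect to x (treating y as constant): ∫M dx = 3x^2y^2 + 2x + h(y).
Differentiate w.r.t. y and set equal to N: the x-dependent terms already match, leaving h'(y) = -3. Integrate: h(y) = -3y.
So F(x,y) = 3x^2y^2 - 3y + 2x.
General solution: 3x^2y^2 - 3y + 2x = C.


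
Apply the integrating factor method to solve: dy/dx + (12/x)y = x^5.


P(x) = 12/x ⇒ μ = x^12.
(x^12 y)' = x^17 ⇒ x^12 y = x^18/(18) + C.
Solve for y: y = (1/18)x^6 + C/x^12.


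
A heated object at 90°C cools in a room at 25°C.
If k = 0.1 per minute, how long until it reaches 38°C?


From T(t) = T_a + (T₀ - T_a)e^(-kt), set T(t) = 38:
(38 - 25) / (90 - 25) = e^(-0.1t), so t = -ln(0.200)/0.1 ≈ 16.1 minutes.


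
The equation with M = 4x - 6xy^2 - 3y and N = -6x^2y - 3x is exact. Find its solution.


Check exactness: ∂M/∂y = -12xy - 3 and ∂N/∂x = -12xy - 3; equal, so the equation is exact.
Integrate M with respect to x (treating y as constant): ∫M dx = 2x^2 - 3x^2y^2 - 3xy + h(y).
Differentiate w.r.t. y and set equal to N: all terms match, so h'(y) = 0 and h is a constant absorbed into C.
General solution: 2x^2 - 3x^2y^2 - 3xy = C.


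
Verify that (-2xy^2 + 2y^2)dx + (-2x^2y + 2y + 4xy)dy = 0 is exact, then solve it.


Check exactness: ∂M/∂y = -4xy + 4y and ∂N/∂x = -4xy + 4y; equal, so the equation is exact.
Integrate M with respect to x (treating y as constant): ∫M dx = -x^2y^2 + 2xy^2 + h(y).
Differentiate w.r.t. y and set equal to N: the x-dependent terms already match, leaving h'(y) = 2y. Integrate: h(y) = y^2.
So F(x,y) = -x^2y^2 + y^2 + 2xy^2.
General solution: -x^2y^2 + y^2 + 2xy^2 = C.


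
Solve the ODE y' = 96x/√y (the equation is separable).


Separate: √y dy = 96x dx.
Integrate: (2/3)y^(3/2) = 48x² + C.


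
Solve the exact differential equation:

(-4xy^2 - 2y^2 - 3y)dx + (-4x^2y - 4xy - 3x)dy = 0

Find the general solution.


Check exactness: ∂M/∂y = -8xy - 4y - 3 and ∂N/∂x = -8xy - 4y - 3; equal, so the equation is exact.
Integrate M with respect to x (treating y as constant): ∫M dx = -2x^2y^2 - 2xy^2 - 3xy + h(y).
Differentiate w.r.t. y and set equal to N: all terms match, so h'(y) = 0 and h is a constant absorbed into C.
General solution: -2x^2y^2 - 2xy^2 - 3xy = C.


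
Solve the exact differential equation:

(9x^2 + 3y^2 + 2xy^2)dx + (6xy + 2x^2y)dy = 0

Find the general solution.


Check exactness: ∂M/∂y = 6y + 4xy and ∂N/∂x = 6y + 4xy; equal, so the equation is exact.
Integrate M with respect to x (treating y as constant): ∫M dx = 3x^3 + 3xy^2 + x^2y^2 + h(y).
Differentiate w.r.t. y and set equal to N: all terms match, so h'(y) = 0 and h is a constant absorbed into C.
General solution: 3x^3 + 3xy^2 + x^2y^2 = C.


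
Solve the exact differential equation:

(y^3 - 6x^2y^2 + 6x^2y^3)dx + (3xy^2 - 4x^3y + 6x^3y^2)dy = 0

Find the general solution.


Check exactness: ∂M/∂y = 3y^2 - 12x^2y + 18x^2y^2 and ∂N/∂x = 3y^2 - 12x^2y + 18x^2y^2; equal, so the equation is exact.
Integrate M with respect to x (treating y as constant): ∫M dx = xy^3 - 2x^3y^2 + 2x^3y^3 + h(y).
Differentiate w.r.t. y and set equal to N: all terms match, so h'(y) = 0 and h is a constant absorbed into C.
General solution: xy^3 - 2x^3y^2 + 2x^3y^3 = C.


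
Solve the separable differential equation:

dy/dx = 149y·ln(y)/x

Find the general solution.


Separate: dy/[y ln(y)] = 149 dx/x.
Substitute u = ln(y): du/u = 149 dx/x.
Integrate: ln|ln(y)| = 149ln|x| + C₀, hence ln(y) = C·x^149.


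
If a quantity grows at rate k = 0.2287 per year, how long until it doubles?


Exponential growth: P(t) = P₀ e^(0.2287t). Set P(t)/P₀ = 2: e^(0.2287t) = 2.
Solve: t = ln(2)/0.2287 ≈ 3.03 years.


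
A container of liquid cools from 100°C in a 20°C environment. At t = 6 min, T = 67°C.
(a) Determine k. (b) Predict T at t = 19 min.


Newton's law: T(t) = T_a + (T₀ - T_a)e^(-kt).
(a) Use T(6) = 67: (67 - 20)/(100 - 20) = e^(-k·6), so k = -ln(0.588)/6 ≈ 0.0886.
(b) Apply k to t = 19: T(19) = 20 + (80)e^(-1.684) ≈ 34.8°C.


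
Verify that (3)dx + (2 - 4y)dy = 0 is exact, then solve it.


Check exactness: ∂M/∂y = 0 and ∂N/∂x = 0; equal, so the equation is exact.
Integrate M with respect to x (treating y as constant): ∫M dx = 3x + h(y).
Differentiate w.r.t. y and set equal to N: the x-dependent terms already match, leaving h'(y) = 2 - 4y. Integrate: h(y) = 2y - 2y^2.
So F(x,y) = 2y + 3x - 2y^2.
General solution: 2y + 3x - 2y^2 = C.


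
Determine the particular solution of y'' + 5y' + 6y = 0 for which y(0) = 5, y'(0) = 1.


Characteristic roots of r² + 5r + 6 = 0 are -2, -3.
General solution y = c₁ e^(-2x) + c₂ e^(-3x).
Apply y(0) = 5: c₁ + c₂ = 5. Apply y'(0) = 1: -2 c₁ - 3 c₂ = 1.
Solve: c₁ = 16, c₂ = -11.
Particular solution: y = 16e^(-2x) - 11e^(-3x).


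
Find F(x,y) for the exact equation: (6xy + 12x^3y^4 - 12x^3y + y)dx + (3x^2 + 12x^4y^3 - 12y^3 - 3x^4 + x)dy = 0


Check exactness: ∂M/∂y = 6x + 48x^3y^3 - 12x^3 + 1 and ∂N/∂x = 6x + 48x^3y^3 - 12x^3 + 1; equal, so the equation is exact.
Integrate M with respect to x (treating y as constant): ∫M dx = 3x^2y + 3x^4y^4 - 3x^4y + xy + h(y).
Differentiate w.r.t. y and set equal to N: the x-dependent terms already match, leaving h'(y) = -12y^3. Integrate: h(y) = -3y^4.
So F(x,y) = 3x^2y + 3x^4y^4 - 3y^4 - 3x^4y + xy.
General solution: 3x^2y + 3x^4y^4 - 3y^4 - 3x^4y + xy = C.


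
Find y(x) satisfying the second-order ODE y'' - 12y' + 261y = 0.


Characteristic equation: r² - 12r + 261 = 0.
Discriminant is negative; roots r = 6 ± 15i (complex conjugate pair).
General solution uses e^(α x)(C₁ cos(β x) + C₂ sin(β x)): y = e^(6x)(C₁cos(15x) + C₂sin(15x)).


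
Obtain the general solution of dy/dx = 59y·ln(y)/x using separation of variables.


Separate: dy/[y ln(y)] = 59 dx/x.
Substitute u = ln(y): du/u = 59 dx/x.
Integrate: ln|ln(y)| = 59ln|x| + C₀, hence ln(y) = C·x^59.


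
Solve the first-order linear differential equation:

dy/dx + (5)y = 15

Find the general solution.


P(x) = 5, Q(x) = 15; integrating factor μ = e^(5x).
(μ y)' = 15e^(5x) ⇒ μ y = 3e^(5x) + C.
Divide by μ: y = 3 + Ce^(-5x).


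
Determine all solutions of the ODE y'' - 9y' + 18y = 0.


Characteristic equation: r² - 9r + 18 = 0.
Factor: (r - 3)(r - 6) = 0 ⇒ r = 3, 6 (distinct real).
General solution: y = C₁e^(3x) + C₂e^(6x).


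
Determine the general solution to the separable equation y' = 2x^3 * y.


Separate variables: dy/y = 2x^3 dx.
Integrate: ln|y| = (1/2)x^4 + C₀.
Exponentiate: y = Ce^((1/2)x^4).


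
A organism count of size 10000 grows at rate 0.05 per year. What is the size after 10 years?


The ODE dP/dt = 0.05P has solution P(t) = P(0)e^(0.05t).
Substitute P(0) = 10000 and t = 10: P(10) = 10000 e^(0.50) ≈ 16487.


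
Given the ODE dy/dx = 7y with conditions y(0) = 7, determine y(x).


General solution of y' = 7y is y = Ce^(7x).
Apply y(0) = 7: C = 7.
Particular solution: y = 7e^(7x).


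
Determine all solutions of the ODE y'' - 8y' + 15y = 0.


Characteristic equation: r² - 8r + 15 = 0.
Factor: (r - 5)(r - 3) = 0 ⇒ r = 5, 3 (distinct real).
General solution: y = C₁e^(5x) + C₂e^(3x).


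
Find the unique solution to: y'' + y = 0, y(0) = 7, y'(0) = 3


Characteristic roots of r² + 1 = 0 are ±1i, so y = C₁cos(x) + C₂sin(x).
Apply y(0) = 7: C₁ = 7. Differentiate and apply y'(0) = 3: 1·C₂ = 3, so C₂ = 3.
Particular solution: y = 7cos(x) + 3sin(x).


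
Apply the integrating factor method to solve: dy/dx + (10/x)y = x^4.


P(x) = 10/x ⇒ μ = x^10.
(x^10 y)' = x^14 ⇒ x^10 y = x^15/(15) + C.
Solve for y: y = (1/15)x^5 + C/x^10.


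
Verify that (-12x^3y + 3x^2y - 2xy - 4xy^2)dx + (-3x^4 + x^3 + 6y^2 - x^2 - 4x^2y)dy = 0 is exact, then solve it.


Check exactness: ∂M/∂y = -12x^3 + 3x^2 - 2x - 8xy and ∂N/∂x = -12x^3 + 3x^2 - 2x - 8xy; equal, so the equation is exact.
Integrate M with respect to x (treating y as constant): ∫M dx = -3x^4y + x^3y - x^2y - 2x^2y^2 + h(y).
Differentiate w.r.t. y and set equal to N: the x-dependent terms already match, leaving h'(y) = 6y^2. Integrate: h(y) = 2y^3.
So F(x,y) = -3x^4y + x^3y + 2y^3 - x^2y - 2x^2y^2.
General solution: -3x^4y + x^3y + 2y^3 - x^2y - 2x^2y^2 = C.


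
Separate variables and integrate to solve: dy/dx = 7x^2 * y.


Separate variables: dy/y = 7x^2 dx.
Integrate: ln|y| = (7/3)x^3 + C₀.
Exponentiate: y = Ce^((7/3)x^3).


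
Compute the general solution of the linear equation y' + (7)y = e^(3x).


P(x) = 7 ⇒ μ = e^(7x).
(μ y)' = e^(10x) ⇒ μ y = e^(10x)/10 + C.
Divide by μ: y = (1/10)e^(3x) + Ce^(-7x).


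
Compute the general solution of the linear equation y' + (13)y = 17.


P(x) = 13, Q(x) = 17; integrating factor μ = e^(13x).
(μ y)' = 17e^(13x) ⇒ μ y = (17/13)e^(13x) + C.
Divide by μ: y = 17/13 + Ce^(-13x).


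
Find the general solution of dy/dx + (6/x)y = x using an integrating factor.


P(x) = 6/x ⇒ μ = x^6.
(x^6 y)' = x^7 ⇒ x^6 y = x^8/(8) + C.
Solve for y: y = (1/8)x^2 + C/x^6.


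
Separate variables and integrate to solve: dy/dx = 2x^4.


Integrate both sides with respect to x: y = ∫ 2x^4 dx = (2/5)x^5 + C.


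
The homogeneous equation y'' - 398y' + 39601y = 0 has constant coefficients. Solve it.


Characteristic equation: r² - 398r + 39601 = 0, i.e. (r - 199)² = 0.
Repeated root r = 199; include an x factor for the second linearly independent solution.
General solution: y = (C₁ + C₂x)e^(199x).


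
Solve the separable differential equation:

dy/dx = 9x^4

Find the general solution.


Integrate both sides with respect to x: y = ∫ 9x^4 dx = (9/5)x^5 + C.


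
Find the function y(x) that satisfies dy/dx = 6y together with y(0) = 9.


General solution of y' = 6y is y = Ce^(6x).
Apply y(0) = 9: C = 9.
Particular solution: y = 9e^(6x).


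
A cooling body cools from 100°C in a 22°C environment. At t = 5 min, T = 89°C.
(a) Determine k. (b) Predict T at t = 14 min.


Newton's law: T(t) = T_a + (T₀ - T_a)e^(-kt).
(a) Use T(5) = 89: (89 - 22)/(100 - 22) = e^(-k·5), so k = -ln(0.859)/5 ≈ 0.0304.
(b) Apply k to t = 14: T(14) = 22 + (78)e^(-0.426) ≈ 73.0°C.


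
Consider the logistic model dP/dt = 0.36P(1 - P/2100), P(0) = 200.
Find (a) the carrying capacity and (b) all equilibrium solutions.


Logistic ODE dP/dt = 0.36P(1 - P/2100) has equilibria where dP/dt = 0, i.e. P = 0 or P = 2100.
The coefficient (1 - P/K) = 0 when P = K, identifying K = 2100 as the carrying capacity.
(a) K = 2100; (b) equilibria P = 0 and P = 2100.


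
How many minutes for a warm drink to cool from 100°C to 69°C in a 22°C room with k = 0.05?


From T(t) = T_a + (T₀ - T_a)e^(-kt), set T(t) = 69:
(69 - 22) / (100 - 22) = e^(-0.05t), so t = -ln(0.603)/0.05 ≈ 10.1 minutes.


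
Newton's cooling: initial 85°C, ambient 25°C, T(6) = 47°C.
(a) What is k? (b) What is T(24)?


Newton's law: T(t) = T_a + (T₀ - T_a)e^(-kt).
(a) Use T(6) = 47: (47 - 25)/(85 - 25) = e^(-k·6), so k = -ln(0.367)/6 ≈ 0.1672.
(b) Apply k to t = 24: T(24) = 25 + (60)e^(-4.013) ≈ 26.1°C.


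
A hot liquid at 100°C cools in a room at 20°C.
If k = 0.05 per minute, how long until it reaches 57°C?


From T(t) = T_a + (T₀ - T_a)e^(-kt), set T(t) = 57:
(57 - 20) / (100 - 20) = e^(-0.05t), so t = -ln(0.463)/0.05 ≈ 15.4 minutes.


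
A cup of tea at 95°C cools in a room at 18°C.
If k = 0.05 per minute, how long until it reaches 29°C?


From T(t) = T_a + (T₀ - T_a)e^(-kt), set T(t) = 29:
(29 - 18) / (95 - 18) = e^(-0.05t), so t = -ln(0.143)/0.05 ≈ 38.9 minutes.


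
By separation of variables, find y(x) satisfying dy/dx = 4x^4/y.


Separate variables: y dy = 4x^4 dx.
Integrate both sides: y²/2 = (4/5)x^5 + C₀.
Multiply by 2: y² = (8/5)x^5 + C.


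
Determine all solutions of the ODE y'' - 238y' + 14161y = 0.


Characteristic equation: r² - 238r + 14161 = 0, i.e. (r - 119)² = 0.
Repeated root r = 119; include an x factor for the second linearly independent solution.
General solution: y = (C₁ + C₂x)e^(119x).


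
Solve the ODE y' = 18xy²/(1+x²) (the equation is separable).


Separate: dy/y² = 18x/(1+x²) dx.
Integrate LHS: ∫ dy/y² = -1/y.
Integrate RHS via u = 1+x²: 9ln(1+x²) + C.
Result: -1/y = 9ln(1+x²) + C.


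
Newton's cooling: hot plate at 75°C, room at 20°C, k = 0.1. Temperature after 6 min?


Newton's law: dT/dt = -k(T - T_a) has solution T(t) = T_a + (T₀ - T_a)e^(-kt).
Plug in T_a = 20, T₀ = 75, k = 0.1, t = 6: T(6) = 20 + (55)e^(-0.60) ≈ 50.2°C.


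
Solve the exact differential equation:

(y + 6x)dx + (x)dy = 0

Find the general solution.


Check exactness: ∂M/∂y = 1 and ∂N/∂x = 1; equal, so the equation is exact.
Integrate M with respect to x (treating y as constant): ∫M dx = xy + 3x^2 + h(y).
Differentiate w.r.t. y and set equal to N: all terms match, so h'(y) = 0 and h is a constant absorbed into C.
General solution: xy + 3x^2 = C.


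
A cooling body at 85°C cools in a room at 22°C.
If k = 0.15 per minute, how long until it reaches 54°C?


From T(t) = T_a + (T₀ - T_a)e^(-kt), set T(t) = 54:
(54 - 22) / (85 - 22) = e^(-0.15t), so t = -ln(0.508)/0.15 ≈ 4.5 minutes.


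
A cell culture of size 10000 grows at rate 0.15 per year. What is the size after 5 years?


The ODE dP/dt = 0.15P has solution P(t) = P(0)e^(0.15t).
Substitute P(0) = 10000 and t = 5: P(5) = 10000 e^(0.75) ≈ 21170.


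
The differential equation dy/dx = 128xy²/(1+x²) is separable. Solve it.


Separate: dy/y² = 128x/(1+x²) dx.
Integrate LHS: ∫ dy/y² = -1/y.
Integrate RHS via u = 1+x²: 64ln(1+x²) + C.
Result: -1/y = 64ln(1+x²) + C.


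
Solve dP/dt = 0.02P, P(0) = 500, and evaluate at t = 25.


The ODE dP/dt = 0.02P has solution P(t) = P(0)e^(0.02t).
Substitute P(0) = 500 and t = 25: P(25) = 500 e^(0.50) ≈ 824.


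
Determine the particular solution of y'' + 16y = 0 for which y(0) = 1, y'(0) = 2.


Characteristic roots of r² + 16 = 0 are ±4i, so y = C₁cos(4x) + C₂sin(4x).
Apply y(0) = 1: C₁ = 1. Differentiate and apply y'(0) = 2: 4·C₂ = 2, so C₂ = 1/2.
Particular solution: y = cos(4x) + (1/2)sin(4x).


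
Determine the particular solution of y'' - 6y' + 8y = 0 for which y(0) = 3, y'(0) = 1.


Characteristic roots of r² - 6r + 8 = 0 are 4, 2.
General solution y = c₁ e^(4x) + c₂ e^(2x).
Apply y(0) = 3: c₁ + c₂ = 3. Apply y'(0) = 1: 4 c₁ + 2 c₂ = 1.
Solve: c₁ = -5/2, c₂ = 11/2.
Particular solution: y = -(5/2)e^(4x) + (11/2)e^(2x).


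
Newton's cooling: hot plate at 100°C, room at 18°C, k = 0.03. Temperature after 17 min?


Newton's law: dT/dt = -k(T - T_a) has solution T(t) = T_a + (T₀ - T_a)e^(-kt).
Plug in T_a = 18, T₀ = 100, k = 0.03, t = 17: T(17) = 18 + (82)e^(-0.51) ≈ 67.2°C.


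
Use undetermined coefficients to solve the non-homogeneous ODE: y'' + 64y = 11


Homogeneous part: r² + 64 = 0 ⇒ r = ±8i, so y_h = C₁cos(8x) + C₂sin(8x).
Try constant y_p = A; plug in: 64A = 11 ⇒ A = 11/64.
General solution: y = C₁cos(8x) + C₂sin(8x) + 11/64.


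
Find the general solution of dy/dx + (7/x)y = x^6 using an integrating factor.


P(x) = 7/x ⇒ μ = x^7.
(x^7 y)' = x^13 ⇒ x^7 y = x^14/(14) + C.
Solve for y: y = (1/14)x^7 + C/x^7.


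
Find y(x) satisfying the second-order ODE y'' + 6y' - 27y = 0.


Characteristic equation: r² + 6r - 27 = 0.
Factor: (r - 3)(r + 9) = 0 ⇒ r = 3, -9 (distinct real).
General solution: y = C₁e^(3x) + C₂e^(-9x).


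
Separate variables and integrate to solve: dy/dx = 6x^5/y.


Separate variables: y dy = 6x^5 dx.
Integrate both sides: y²/2 = x^6 + C₀.
Multiply by 2: y² = 2x^6 + C.


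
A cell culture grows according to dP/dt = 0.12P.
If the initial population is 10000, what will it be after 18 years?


The ODE dP/dt = 0.12P has solution P(t) = P(0)e^(0.12t).
Substitute P(0) = 10000 and t = 18: P(18) = 10000 e^(2.16) ≈ 86711.


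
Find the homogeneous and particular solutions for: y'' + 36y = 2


Homogeneous part: r² + 36 = 0 ⇒ r = ±6i, so y_h = C₁cos(6x) + C₂sin(6x).
Try constant y_p = A; plug in: 36A = 2 ⇒ A = 1/18.
General solution: y = C₁cos(6x) + C₂sin(6x) + 1/18.


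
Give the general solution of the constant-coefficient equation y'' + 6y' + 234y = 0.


Characteristic equation: r² + 6r + 234 = 0.
Discriminant is negative; roots r = -3 ± 15i (complex conjugate pair).
General solution uses e^(α x)(C₁ cos(β x) + C₂ sin(β x)): y = e^(-3x)(C₁cos(15x) + C₂sin(15x)).


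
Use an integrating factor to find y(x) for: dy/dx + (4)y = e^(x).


P(x) = 4 ⇒ μ = e^(4x).
(μ y)' = e^(5x) ⇒ μ y = e^(5x)/5 + C.
Divide by μ: y = (1/5)e^(x) + Ce^(-4x).


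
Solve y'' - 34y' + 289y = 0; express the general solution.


Characteristic equation: r² - 34r + 289 = 0, i.e. (r - 17)² = 0.
Repeated root r = 17; include an x factor for the second linearly independent solution.
General solution: y = (C₁ + C₂x)e^(17x).
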